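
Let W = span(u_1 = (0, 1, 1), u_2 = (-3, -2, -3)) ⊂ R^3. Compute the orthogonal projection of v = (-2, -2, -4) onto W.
proj_W(v) = (-42/19, -50/19, -64/19)

Set up U = [u_1 | ... | u_2] ∈ R^(3×2). The projector onto W = col(U) is P = U (U^T U)^(-1) U^T.
Compute U^T U =
  [2, -5]
  [-5, 22],
and U^T v = (-6, 22).
Solve U^T U · c = U^T v for the coefficients: c = (-22/19, 14/19). The projection is proj_W(v) = U c.
Check: (v - proj_W(v)) · u_1 = 0  (should be 0).
Check: (v - proj_W(v)) · u_2 = 0  (should be 0).
Result: proj_W(v) = (-42/19, -50/19, -64/19).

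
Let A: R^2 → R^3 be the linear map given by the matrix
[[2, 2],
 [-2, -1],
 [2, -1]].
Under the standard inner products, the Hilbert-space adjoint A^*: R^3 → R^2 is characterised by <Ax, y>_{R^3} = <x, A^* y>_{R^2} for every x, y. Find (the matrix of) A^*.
A^* = A^T =
[[2, -2, 2],
 [2, -1, -1]]

For real matrices with standard dot products, the defining identity <Ax, y> = <x, A^* y> gives (Ax)^T y = x^T (A^*) y, i.e. x^T A^T y = x^T (A^*) y. Since this holds for all x, y, we must have A^* = A^T. Therefore
A^* =
[[2, -2, 2],
 [2, -1, -1]].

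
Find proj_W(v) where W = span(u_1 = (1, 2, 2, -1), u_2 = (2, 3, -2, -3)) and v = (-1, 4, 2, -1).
proj_W(v) = (261/211, 516/211, 486/211, -267/211)

Set up U = [u_1 | ... | u_2] ∈ R^(4×2). The projector onto W = col(U) is P = U (U^T U)^(-1) U^T.
Compute U^T U =
  [10, 7]
  [7, 26],
and U^T v = (12, 9).
Solve U^T U · c = U^T v for the coefficients: c = (249/211, 6/211). The projection is proj_W(v) = U c.
Check: (v - proj_W(v)) · u_1 = 0  (should be 0).
Check: (v - proj_W(v)) · u_2 = 0  (should be 0).
Result: proj_W(v) = (261/211, 516/211, 486/211, -267/211).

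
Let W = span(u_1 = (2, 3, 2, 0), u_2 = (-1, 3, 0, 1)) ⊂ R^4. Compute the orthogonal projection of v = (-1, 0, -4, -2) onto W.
proj_W(v) = (-259/138, -25/23, -103/69, 53/138)

Set up U = [u_1 | ... | u_2] ∈ R^(4×2). The projector onto W = col(U) is P = U (U^T U)^(-1) U^T.
Compute U^T U =
  [17, 7]
  [7, 11],
and U^T v = (-10, -1).
Solve U^T U · c = U^T v for the coefficients: c = (-103/138, 53/138). The projection is proj_W(v) = U c.
Check: (v - proj_W(v)) · u_1 = 0  (should be 0).
Check: (v - proj_W(v)) · u_2 = 0  (should be 0).
Result: proj_W(v) = (-259/138, -25/23, -103/69, 53/138).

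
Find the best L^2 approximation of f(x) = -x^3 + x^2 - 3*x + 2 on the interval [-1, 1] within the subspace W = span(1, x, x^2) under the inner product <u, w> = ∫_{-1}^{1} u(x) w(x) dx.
g(x) = x^2 - 18*x/5 + 2

The best approximation g ∈ W is the orthogonal projection of f onto W. Writing g = a_0 + a_1 x + a_2 x^2, the coefficients solve the normal equations G · a = b where
  G_{ij} = <φ_i, φ_j> and b_i = <f, φ_i>, with φ_0 = 1, φ_1 = x, φ_2 = x^2.
G =
  [2, 0, 2/3]
  [0, 2/3, 0]
  [2/3, 0, 2/5],
b = (14/3, -12/5, 26/15).
Solving gives a_0 = 2, a_1 = -18/5, a_2 = 1, so
  g(x) = x^2 - 18*x/5 + 2.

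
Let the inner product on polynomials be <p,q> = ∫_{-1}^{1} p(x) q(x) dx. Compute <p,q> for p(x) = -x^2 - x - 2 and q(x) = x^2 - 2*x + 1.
<p,q> = -76/15

Expand the product: p(x)·q(x) = -x^4 + x^3 - x^2 + 3*x - 2.
∫_{-1}^{1} of each monomial x^k gives [2/(k+1) if k even, 0 if k odd]. Integrating term-by-term (or equivalently evaluating the antiderivative F(x) = -x^5/5 + x^4/4 - x^3/3 + 3*x^2/2 - 2*x at the endpoints):
  F(1) − F(−1) = -47/60 − (257/60) = -76/15.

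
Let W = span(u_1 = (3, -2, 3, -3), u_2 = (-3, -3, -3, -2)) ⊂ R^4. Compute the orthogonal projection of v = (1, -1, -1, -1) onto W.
proj_W(v) = (0, -1, 0, -1)

Set up U = [u_1 | ... | u_2] ∈ R^(4×2). The projector onto W = col(U) is P = U (U^T U)^(-1) U^T.
Compute U^T U =
  [31, -6]
  [-6, 31],
and U^T v = (5, 5).
Solve U^T U · c = U^T v for the coefficients: c = (1/5, 1/5). The projection is proj_W(v) = U c.
Check: (v - proj_W(v)) · u_1 = 0  (should be 0).
Check: (v - proj_W(v)) · u_2 = 0  (should be 0).
Result: proj_W(v) = (0, -1, 0, -1).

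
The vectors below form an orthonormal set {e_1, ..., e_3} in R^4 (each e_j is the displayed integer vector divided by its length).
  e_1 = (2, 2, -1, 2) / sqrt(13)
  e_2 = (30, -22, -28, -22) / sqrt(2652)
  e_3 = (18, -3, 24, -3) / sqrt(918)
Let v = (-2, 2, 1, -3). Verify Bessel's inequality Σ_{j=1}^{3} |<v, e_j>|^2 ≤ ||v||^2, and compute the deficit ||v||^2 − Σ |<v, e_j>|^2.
Σ |<v, e_j>|^2 = 11/2; ||v||^2 = 18; deficit = 25/2

Write each e_j = u_j / sqrt(<u_j, u_j>) where u_j is the displayed integer vector. Then <v, e_j> = <v, u_j> / sqrt(<u_j, u_j>), so |<v, e_j>|^2 = <v, u_j>^2 / <u_j, u_j>.
Coefficients: <v, e_1> = -7/sqrt(13), <v, e_2> = -66/sqrt(2652), <v, e_3> = -9/sqrt(918).
Square and sum: Σ |<v, e_j>|^2 = 11/2.
Compute ||v||^2 = v·v = 18.
Deficit = 18 − 11/2 = 25/2 ≥ 0, confirming Bessel's inequality. (The deficit equals ||v − Σ <v,e_j> e_j||^2, the squared distance from v to span{e_j}.)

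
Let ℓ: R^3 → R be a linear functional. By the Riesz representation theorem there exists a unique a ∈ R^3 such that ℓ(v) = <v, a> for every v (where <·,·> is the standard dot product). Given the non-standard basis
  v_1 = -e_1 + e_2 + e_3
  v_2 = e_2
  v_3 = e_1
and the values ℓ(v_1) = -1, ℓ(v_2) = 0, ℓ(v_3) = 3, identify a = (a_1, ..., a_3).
a = (3, 0, 2)

Write a = (a_1, ..., a_3) in the standard basis. For each basis vector v_i, ℓ(v_i) = <v_i, a> is a linear equation in the a_j's. Collect the n equations into a matrix system V a = ℓ, where row i of V is v_i (expressed in the standard basis). Since V is invertible (lower-triangular with 1s on the diagonal, up to permutation), solve by back-substitution:
  V =
[[-1, 1, 1],
 [0, 1, 0],
 [1, 0, 0]]
  V a = (-1, 0, 3)
Solving gives a = (3, 0, 2).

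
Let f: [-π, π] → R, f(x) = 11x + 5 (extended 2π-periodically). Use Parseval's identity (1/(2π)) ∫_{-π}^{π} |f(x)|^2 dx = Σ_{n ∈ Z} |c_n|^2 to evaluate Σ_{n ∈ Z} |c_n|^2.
Σ |c_n|^2 = 121π^2/3 + 25

Expand and integrate term by term over [-π, π]:
  ∫ (11x)^2 dx = 121·(2π^3/3); ∫ 2·11·(5)·x dx = 0 (odd integrand); ∫ 5^2 dx = 25·2π.
So (1/(2π)) ∫_{-π}^{π} (11x + 5)^2 dx = 121π^2/3 + 25 = 121π^2/3 + 25.
Parseval ⇒ Σ |c_n|^2 = 121π^2/3 + 25.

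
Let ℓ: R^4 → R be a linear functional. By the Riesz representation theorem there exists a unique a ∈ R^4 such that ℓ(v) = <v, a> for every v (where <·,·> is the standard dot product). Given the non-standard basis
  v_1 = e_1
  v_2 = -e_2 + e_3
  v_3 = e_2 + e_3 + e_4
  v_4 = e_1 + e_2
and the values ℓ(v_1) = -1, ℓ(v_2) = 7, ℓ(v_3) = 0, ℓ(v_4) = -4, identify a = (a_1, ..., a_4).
a = (-1, -3, 4, -1)

Write a = (a_1, ..., a_4) in the standard basis. For each basis vector v_i, ℓ(v_i) = <v_i, a> is a linear equation in the a_j's. Collect the n equations into a matrix system V a = ℓ, where row i of V is v_i (expressed in the standard basis). Since V is invertible (lower-triangular with 1s on the diagonal, up to permutation), solve by back-substitution:
  V =
[[1, 0, 0, 0],
 [0, -1, 1, 0],
 [0, 1, 1, 1],
 [1, 1, 0, 0]]
  V a = (-1, 7, 0, -4)
Solving gives a = (-1, -3, 4, -1).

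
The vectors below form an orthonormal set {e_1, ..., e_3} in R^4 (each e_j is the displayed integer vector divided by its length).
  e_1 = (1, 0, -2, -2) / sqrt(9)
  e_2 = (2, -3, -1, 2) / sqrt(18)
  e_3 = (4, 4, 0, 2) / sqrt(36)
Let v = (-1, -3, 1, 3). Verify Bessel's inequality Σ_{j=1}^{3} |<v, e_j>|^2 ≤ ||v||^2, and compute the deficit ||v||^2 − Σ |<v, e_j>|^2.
Σ |<v, e_j>|^2 = 178/9; ||v||^2 = 20; deficit = 2/9

Write each e_j = u_j / sqrt(<u_j, u_j>) where u_j is the displayed integer vector. Then <v, e_j> = <v, u_j> / sqrt(<u_j, u_j>), so |<v, e_j>|^2 = <v, u_j>^2 / <u_j, u_j>.
Coefficients: <v, e_1> = -9/sqrt(9), <v, e_2> = 12/sqrt(18), <v, e_3> = -10/sqrt(36).
Square and sum: Σ |<v, e_j>|^2 = 178/9.
Compute ||v||^2 = v·v = 20.
Deficit = 20 − 178/9 = 2/9 ≥ 0, confirming Bessel's inequality. (The deficit equals ||v − Σ <v,e_j> e_j||^2, the squared distance from v to span{e_j}.)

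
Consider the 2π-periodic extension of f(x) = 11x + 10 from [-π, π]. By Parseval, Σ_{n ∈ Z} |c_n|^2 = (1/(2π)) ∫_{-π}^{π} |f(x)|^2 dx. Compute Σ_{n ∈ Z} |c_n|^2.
Σ |c_n|^2 = 121π^2/3 + 100

Expand and integrate term by term over [-π, π]:
  ∫ (11x)^2 dx = 121·(2π^3/3); ∫ 2·11·(10)·x dx = 0 (odd integrand); ∫ 10^2 dx = 100·2π.
So (1/(2π)) ∫_{-π}^{π} (11x + 10)^2 dx = 121π^2/3 + 100 = 121π^2/3 + 100.
Parseval ⇒ Σ |c_n|^2 = 121π^2/3 + 100.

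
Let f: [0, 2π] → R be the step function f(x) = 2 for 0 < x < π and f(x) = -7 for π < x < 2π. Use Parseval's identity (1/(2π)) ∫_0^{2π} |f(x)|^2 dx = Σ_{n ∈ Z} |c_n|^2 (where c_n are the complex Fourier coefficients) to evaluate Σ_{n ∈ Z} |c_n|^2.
Σ |c_n|^2 = 53/2

Parseval equates the L^2 energy of f (normalised by 1/(2π)) with the ℓ^2 sum of its Fourier coefficients: (1/(2π)) ∫_0^{2π} |f|^2 = Σ |c_n|^2.
Compute the left side: (1/(2π)) [∫_0^π 2^2 dx + ∫_π^{2π} (-7)^2 dx] = (1/(2π)) · (4π + 49π) = (4 + 49)/2 = 53/2.
So Σ_{n ∈ Z} |c_n|^2 = 53/2.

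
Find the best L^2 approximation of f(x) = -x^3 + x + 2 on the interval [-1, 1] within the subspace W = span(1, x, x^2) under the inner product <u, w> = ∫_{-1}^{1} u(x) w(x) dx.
g(x) = 2*x/5 + 2

The best approximation g ∈ W is the orthogonal projection of f onto W. Writing g = a_0 + a_1 x + a_2 x^2, the coefficients solve the normal equations G · a = b where
  G_{ij} = <φ_i, φ_j> and b_i = <f, φ_i>, with φ_0 = 1, φ_1 = x, φ_2 = x^2.
G =
  [2, 0, 2/3]
  [0, 2/3, 0]
  [2/3, 0, 2/5],
b = (4, 4/15, 4/3).
Solving gives a_0 = 2, a_1 = 2/5, a_2 = 0, so
  g(x) = 2*x/5 + 2.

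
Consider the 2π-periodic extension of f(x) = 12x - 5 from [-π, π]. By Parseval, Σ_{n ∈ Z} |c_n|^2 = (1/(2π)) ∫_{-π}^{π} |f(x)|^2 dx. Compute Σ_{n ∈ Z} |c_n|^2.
Σ |c_n|^2 = 48π^2 + 25

Expand and integrate term by term over [-π, π]:
  ∫ (12x)^2 dx = 144·(2π^3/3); ∫ 2·12·(-5)·x dx = 0 (odd integrand); ∫ (-5)^2 dx = 25·2π.
So (1/(2π)) ∫_{-π}^{π} (12x - 5)^2 dx = 144π^2/3 + 25 = 48π^2 + 25.
Parseval ⇒ Σ |c_n|^2 = 48π^2 + 25.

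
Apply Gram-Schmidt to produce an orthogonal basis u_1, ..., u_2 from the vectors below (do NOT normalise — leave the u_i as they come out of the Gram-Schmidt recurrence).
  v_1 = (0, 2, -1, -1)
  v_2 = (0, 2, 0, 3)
Orthogonal basis:
  u_1 = (0, 2, -1, -1)
  u_2 = (0, 5/3, 1/6, 19/6)

Apply the Gram-Schmidt recurrence
  u_1 = v_1
  u_i = v_i − Σ_{j<i} ((v_i · u_j) / (u_j · u_j)) · u_j.

Step by step this gives:
  u_1 = (0, 2, -1, -1)
  u_2 = (0, 5/3, 1/6, 19/6)

Orthogonality check:
  u_2 · u_1 = 0 (should be 0)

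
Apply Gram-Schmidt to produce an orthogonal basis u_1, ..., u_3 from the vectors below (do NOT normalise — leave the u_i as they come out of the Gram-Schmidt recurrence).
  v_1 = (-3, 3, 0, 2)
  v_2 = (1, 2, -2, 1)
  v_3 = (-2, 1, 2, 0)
Orthogonal basis:
  u_1 = (-3, 3, 0, 2)
  u_2 = (37/22, 29/22, -2, 6/11)
  u_3 = (73/195, 131/195, 124/195, -29/65)

Apply the Gram-Schmidt recurrence
  u_1 = v_1
  u_i = v_i − Σ_{j<i} ((v_i · u_j) / (u_j · u_j)) · u_j.

Step by step this gives:
  u_1 = (-3, 3, 0, 2)
  u_2 = (37/22, 29/22, -2, 6/11)
  u_3 = (73/195, 131/195, 124/195, -29/65)

Orthogonality check:
  u_2 · u_1 = 0 (should be 0)
  u_3 · u_1 = 0 (should be 0)
  u_3 · u_2 = 0 (should be 0)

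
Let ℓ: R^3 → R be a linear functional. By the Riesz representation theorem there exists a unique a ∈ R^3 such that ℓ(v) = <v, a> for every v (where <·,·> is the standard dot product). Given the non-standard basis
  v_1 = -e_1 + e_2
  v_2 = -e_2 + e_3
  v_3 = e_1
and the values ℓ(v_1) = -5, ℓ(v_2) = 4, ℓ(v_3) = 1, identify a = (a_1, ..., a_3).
a = (1, -4, 0)

Write a = (a_1, ..., a_3) in the standard basis. For each basis vector v_i, ℓ(v_i) = <v_i, a> is a linear equation in the a_j's. Collect the n equations into a matrix system V a = ℓ, where row i of V is v_i (expressed in the standard basis). Since V is invertible (lower-triangular with 1s on the diagonal, up to permutation), solve by back-substitution:
  V =
[[-1, 1, 0],
 [0, -1, 1],
 [1, 0, 0]]
  V a = (-5, 4, 1)
Solving gives a = (1, -4, 0).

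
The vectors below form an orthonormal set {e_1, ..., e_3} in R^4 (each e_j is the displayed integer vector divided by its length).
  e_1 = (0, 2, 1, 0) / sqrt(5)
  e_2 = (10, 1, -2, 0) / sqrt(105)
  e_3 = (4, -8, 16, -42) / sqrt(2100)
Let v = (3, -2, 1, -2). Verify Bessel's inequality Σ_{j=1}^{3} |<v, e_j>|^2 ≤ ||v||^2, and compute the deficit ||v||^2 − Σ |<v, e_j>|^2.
Σ |<v, e_j>|^2 = 401/25; ||v||^2 = 18; deficit = 49/25

Write each e_j = u_j / sqrt(<u_j, u_j>) where u_j is the displayed integer vector. Then <v, e_j> = <v, u_j> / sqrt(<u_j, u_j>), so |<v, e_j>|^2 = <v, u_j>^2 / <u_j, u_j>.
Coefficients: <v, e_1> = -3/sqrt(5), <v, e_2> = 26/sqrt(105), <v, e_3> = 128/sqrt(2100).
Square and sum: Σ |<v, e_j>|^2 = 401/25.
Compute ||v||^2 = v·v = 18.
Deficit = 18 − 401/25 = 49/25 ≥ 0, confirming Bessel's inequality. (The deficit equals ||v − Σ <v,e_j> e_j||^2, the squared distance from v to span{e_j}.)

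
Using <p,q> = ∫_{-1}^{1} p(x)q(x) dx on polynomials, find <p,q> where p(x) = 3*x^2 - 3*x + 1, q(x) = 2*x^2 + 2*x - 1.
<p,q> = -64/15

Expand the product: p(x)·q(x) = 6*x^4 - 7*x^2 + 5*x - 1.
∫_{-1}^{1} of each monomial x^k gives [2/(k+1) if k even, 0 if k odd]. Integrating term-by-term (or equivalently evaluating the antiderivative F(x) = 6*x^5/5 - 7*x^3/3 + 5*x^2/2 - x at the endpoints):
  F(1) − F(−1) = 11/30 − (139/30) = -64/15.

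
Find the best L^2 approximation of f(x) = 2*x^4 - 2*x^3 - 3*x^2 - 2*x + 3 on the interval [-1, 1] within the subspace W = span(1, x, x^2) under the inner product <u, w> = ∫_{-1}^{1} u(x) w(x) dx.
g(x) = -9*x^2/7 - 16*x/5 + 99/35

The best approximation g ∈ W is the orthogonal projection of f onto W. Writing g = a_0 + a_1 x + a_2 x^2, the coefficients solve the normal equations G · a = b where
  G_{ij} = <φ_i, φ_j> and b_i = <f, φ_i>, with φ_0 = 1, φ_1 = x, φ_2 = x^2.
G =
  [2, 0, 2/3]
  [0, 2/3, 0]
  [2/3, 0, 2/5],
b = (24/5, -32/15, 48/35).
Solving gives a_0 = 99/35, a_1 = -16/5, a_2 = -9/7, so
  g(x) = -9*x^2/7 - 16*x/5 + 99/35.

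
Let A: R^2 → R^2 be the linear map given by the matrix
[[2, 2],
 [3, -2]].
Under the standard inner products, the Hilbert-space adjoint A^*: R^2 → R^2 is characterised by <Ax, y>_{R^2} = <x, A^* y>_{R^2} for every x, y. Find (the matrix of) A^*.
A^* = A^T =
[[2, 3],
 [2, -2]]

For real matrices with standard dot products, the defining identity <Ax, y> = <x, A^* y> gives (Ax)^T y = x^T (A^*) y, i.e. x^T A^T y = x^T (A^*) y. Since this holds for all x, y, we must have A^* = A^T. Therefore
A^* =
[[2, 3],
 [2, -2]].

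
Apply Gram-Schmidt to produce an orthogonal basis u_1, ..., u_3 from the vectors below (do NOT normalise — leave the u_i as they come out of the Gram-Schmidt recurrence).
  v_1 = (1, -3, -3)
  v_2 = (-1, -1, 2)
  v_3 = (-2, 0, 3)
Orthogonal basis:
  u_1 = (1, -3, -3)
  u_2 = (-15/19, -31/19, 26/19)
  u_3 = (-27/49, 3/49, -12/49)

Apply the Gram-Schmidt recurrence
  u_1 = v_1
  u_i = v_i − Σ_{j<i} ((v_i · u_j) / (u_j · u_j)) · u_j.

Step by step this gives:
  u_1 = (1, -3, -3)
  u_2 = (-15/19, -31/19, 26/19)
  u_3 = (-27/49, 3/49, -12/49)

Orthogonality check:
  u_2 · u_1 = 0 (should be 0)
  u_3 · u_1 = 0 (should be 0)
  u_3 · u_2 = 0 (should be 0)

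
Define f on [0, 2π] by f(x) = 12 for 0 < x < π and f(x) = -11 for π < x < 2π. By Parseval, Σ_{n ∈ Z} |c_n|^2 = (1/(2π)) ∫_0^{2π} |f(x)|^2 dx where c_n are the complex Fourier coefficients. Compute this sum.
Σ |c_n|^2 = 265/2

Parseval equates the L^2 energy of f (normalised by 1/(2π)) with the ℓ^2 sum of its Fourier coefficients: (1/(2π)) ∫_0^{2π} |f|^2 = Σ |c_n|^2.
Compute the left side: (1/(2π)) [∫_0^π 12^2 dx + ∫_π^{2π} (-11)^2 dx] = (1/(2π)) · (144π + 121π) = (144 + 121)/2 = 265/2.
So Σ_{n ∈ Z} |c_n|^2 = 265/2.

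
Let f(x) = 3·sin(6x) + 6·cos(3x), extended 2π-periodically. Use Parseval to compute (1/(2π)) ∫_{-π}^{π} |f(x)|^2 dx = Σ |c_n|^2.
Σ |c_n|^2 = 45/2

Expand |f|^2 and use orthogonality of {sin(nx), cos(mx)} on [-π, π]:
  ∫_{-π}^{π} sin(nx)^2 dx = π, ∫ cos(mx)^2 dx = π, and cross terms integrate to 0.
So ∫_{-π}^{π} f(x)^2 dx = 3^2 · π + 6^2 · π = (9 + 36)π.
Divide by 2π: (9 + 36)/2 = 45/2.
By Parseval, this equals Σ |c_n|^2.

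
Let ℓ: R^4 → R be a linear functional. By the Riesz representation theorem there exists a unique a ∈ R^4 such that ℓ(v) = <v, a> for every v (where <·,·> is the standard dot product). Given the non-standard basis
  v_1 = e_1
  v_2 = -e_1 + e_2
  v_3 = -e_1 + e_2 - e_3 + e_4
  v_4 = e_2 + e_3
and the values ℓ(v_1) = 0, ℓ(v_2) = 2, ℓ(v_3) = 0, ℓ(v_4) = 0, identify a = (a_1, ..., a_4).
a = (0, 2, -2, -4)

Write a = (a_1, ..., a_4) in the standard basis. For each basis vector v_i, ℓ(v_i) = <v_i, a> is a linear equation in the a_j's. Collect the n equations into a matrix system V a = ℓ, where row i of V is v_i (expressed in the standard basis). Since V is invertible (lower-triangular with 1s on the diagonal, up to permutation), solve by back-substitution:
  V =
[[1, 0, 0, 0],
 [-1, 1, 0, 0],
 [-1, 1, -1, 1],
 [0, 1, 1, 0]]
  V a = (0, 2, 0, 0)
Solving gives a = (0, 2, -2, -4).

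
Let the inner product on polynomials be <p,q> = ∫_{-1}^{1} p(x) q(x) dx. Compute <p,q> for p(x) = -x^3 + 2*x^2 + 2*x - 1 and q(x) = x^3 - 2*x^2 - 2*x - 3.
<p,q> = 8/21

Expand the product: p(x)·q(x) = -x^6 + 4*x^5 - 6*x^3 - 8*x^2 - 4*x + 3.
∫_{-1}^{1} of each monomial x^k gives [2/(k+1) if k even, 0 if k odd]. Integrating term-by-term (or equivalently evaluating the antiderivative F(x) = -x^7/7 + 2*x^6/3 - 3*x^4/2 - 8*x^3/3 - 2*x^2 + 3*x at the endpoints):
  F(1) − F(−1) = -37/14 − (-127/42) = 8/21.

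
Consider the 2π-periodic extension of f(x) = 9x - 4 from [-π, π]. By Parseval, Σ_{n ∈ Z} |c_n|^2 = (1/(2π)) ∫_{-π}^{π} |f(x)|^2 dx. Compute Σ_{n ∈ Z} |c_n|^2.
Σ |c_n|^2 = 27π^2 + 16

Expand and integrate term by term over [-π, π]:
  ∫ (9x)^2 dx = 81·(2π^3/3); ∫ 2·9·(-4)·x dx = 0 (odd integrand); ∫ (-4)^2 dx = 16·2π.
So (1/(2π)) ∫_{-π}^{π} (9x - 4)^2 dx = 81π^2/3 + 16 = 27π^2 + 16.
Parseval ⇒ Σ |c_n|^2 = 27π^2 + 16.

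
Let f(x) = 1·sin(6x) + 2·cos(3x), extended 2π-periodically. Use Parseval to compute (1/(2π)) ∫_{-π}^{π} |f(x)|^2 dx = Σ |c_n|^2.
Σ |c_n|^2 = 5/2

Expand |f|^2 and use orthogonality of {sin(nx), cos(mx)} on [-π, π]:
  ∫_{-π}^{π} sin(nx)^2 dx = π, ∫ cos(mx)^2 dx = π, and cross terms integrate to 0.
So ∫_{-π}^{π} f(x)^2 dx = 1^2 · π + 2^2 · π = (1 + 4)π.
Divide by 2π: (1 + 4)/2 = 5/2.
By Parseval, this equals Σ |c_n|^2.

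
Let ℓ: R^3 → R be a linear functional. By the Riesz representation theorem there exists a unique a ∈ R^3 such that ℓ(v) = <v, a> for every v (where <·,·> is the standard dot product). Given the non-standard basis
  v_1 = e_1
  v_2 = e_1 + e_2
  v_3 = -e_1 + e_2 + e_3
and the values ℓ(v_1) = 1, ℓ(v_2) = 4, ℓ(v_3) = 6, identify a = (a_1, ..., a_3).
a = (1, 3, 4)

Write a = (a_1, ..., a_3) in the standard basis. For each basis vector v_i, ℓ(v_i) = <v_i, a> is a linear equation in the a_j's. Collect the n equations into a matrix system V a = ℓ, where row i of V is v_i (expressed in the standard basis). Since V is invertible (lower-triangular with 1s on the diagonal, up to permutation), solve by back-substitution:
  V =
[[1, 0, 0],
 [1, 1, 0],
 [-1, 1, 1]]
  V a = (1, 4, 6)
Solving gives a = (1, 3, 4).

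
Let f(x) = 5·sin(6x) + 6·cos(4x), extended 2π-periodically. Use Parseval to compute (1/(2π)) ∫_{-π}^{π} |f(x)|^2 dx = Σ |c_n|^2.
Σ |c_n|^2 = 61/2

Expand |f|^2 and use orthogonality of {sin(nx), cos(mx)} on [-π, π]:
  ∫_{-π}^{π} sin(nx)^2 dx = π, ∫ cos(mx)^2 dx = π, and cross terms integrate to 0.
So ∫_{-π}^{π} f(x)^2 dx = 5^2 · π + 6^2 · π = (25 + 36)π.
Divide by 2π: (25 + 36)/2 = 61/2.
By Parseval, this equals Σ |c_n|^2.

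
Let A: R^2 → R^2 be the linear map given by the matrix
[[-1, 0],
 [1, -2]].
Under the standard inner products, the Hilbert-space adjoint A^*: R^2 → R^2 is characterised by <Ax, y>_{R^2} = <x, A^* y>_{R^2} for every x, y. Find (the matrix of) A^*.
A^* = A^T =
[[-1, 1],
 [0, -2]]

For real matrices with standard dot products, the defining identity <Ax, y> = <x, A^* y> gives (Ax)^T y = x^T (A^*) y, i.e. x^T A^T y = x^T (A^*) y. Since this holds for all x, y, we must have A^* = A^T. Therefore
A^* =
[[-1, 1],
 [0, -2]].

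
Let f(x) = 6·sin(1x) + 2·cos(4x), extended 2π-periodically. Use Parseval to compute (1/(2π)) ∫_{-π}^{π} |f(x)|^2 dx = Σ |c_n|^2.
Σ |c_n|^2 = 20

Expand |f|^2 and use orthogonality of {sin(nx), cos(mx)} on [-π, π]:
  ∫_{-π}^{π} sin(nx)^2 dx = π, ∫ cos(mx)^2 dx = π, and cross terms integrate to 0.
So ∫_{-π}^{π} f(x)^2 dx = 6^2 · π + 2^2 · π = (36 + 4)π.
Divide by 2π: (36 + 4)/2 = 20.
By Parseval, this equals Σ |c_n|^2.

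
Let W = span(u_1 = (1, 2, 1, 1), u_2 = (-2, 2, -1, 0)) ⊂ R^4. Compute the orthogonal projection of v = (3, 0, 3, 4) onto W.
proj_W(v) = (245/62, 26/31, 86/31, 99/62)

Set up U = [u_1 | ... | u_2] ∈ R^(4×2). The projector onto W = col(U) is P = U (U^T U)^(-1) U^T.
Compute U^T U =
  [7, 1]
  [1, 9],
and U^T v = (10, -9).
Solve U^T U · c = U^T v for the coefficients: c = (99/62, -73/62). The projection is proj_W(v) = U c.
Check: (v - proj_W(v)) · u_1 = 0  (should be 0).
Check: (v - proj_W(v)) · u_2 = 0  (should be 0).
Result: proj_W(v) = (245/62, 26/31, 86/31, 99/62).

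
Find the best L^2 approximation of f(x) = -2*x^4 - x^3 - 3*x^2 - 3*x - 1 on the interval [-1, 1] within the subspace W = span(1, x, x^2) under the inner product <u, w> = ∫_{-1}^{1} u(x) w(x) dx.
g(x) = -33*x^2/7 - 18*x/5 - 29/35

The best approximation g ∈ W is the orthogonal projection of f onto W. Writing g = a_0 + a_1 x + a_2 x^2, the coefficients solve the normal equations G · a = b where
  G_{ij} = <φ_i, φ_j> and b_i = <f, φ_i>, with φ_0 = 1, φ_1 = x, φ_2 = x^2.
G =
  [2, 0, 2/3]
  [0, 2/3, 0]
  [2/3, 0, 2/5],
b = (-24/5, -12/5, -256/105).
Solving gives a_0 = -29/35, a_1 = -18/5, a_2 = -33/7, so
  g(x) = -33*x^2/7 - 18*x/5 - 29/35.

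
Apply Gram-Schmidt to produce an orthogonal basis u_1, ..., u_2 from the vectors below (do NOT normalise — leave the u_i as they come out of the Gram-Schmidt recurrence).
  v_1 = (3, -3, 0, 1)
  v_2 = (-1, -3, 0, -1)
Orthogonal basis:
  u_1 = (3, -3, 0, 1)
  u_2 = (-34/19, -42/19, 0, -24/19)

Apply the Gram-Schmidt recurrence
  u_1 = v_1
  u_i = v_i − Σ_{j<i} ((v_i · u_j) / (u_j · u_j)) · u_j.

Step by step this gives:
  u_1 = (3, -3, 0, 1)
  u_2 = (-34/19, -42/19, 0, -24/19)

Orthogonality check:
  u_2 · u_1 = 0 (should be 0)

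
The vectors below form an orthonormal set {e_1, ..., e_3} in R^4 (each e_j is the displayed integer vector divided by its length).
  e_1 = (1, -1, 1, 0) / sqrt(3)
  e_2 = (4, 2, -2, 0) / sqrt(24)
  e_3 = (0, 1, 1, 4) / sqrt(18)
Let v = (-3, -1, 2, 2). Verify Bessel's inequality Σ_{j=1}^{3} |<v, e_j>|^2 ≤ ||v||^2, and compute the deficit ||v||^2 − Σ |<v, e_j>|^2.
Σ |<v, e_j>|^2 = 18; ||v||^2 = 18; deficit = 0

Write each e_j = u_j / sqrt(<u_j, u_j>) where u_j is the displayed integer vector. Then <v, e_j> = <v, u_j> / sqrt(<u_j, u_j>), so |<v, e_j>|^2 = <v, u_j>^2 / <u_j, u_j>.
Coefficients: <v, e_1> = 0/sqrt(3), <v, e_2> = -18/sqrt(24), <v, e_3> = 9/sqrt(18).
Square and sum: Σ |<v, e_j>|^2 = 18.
Compute ||v||^2 = v·v = 18.
Deficit = 18 − 18 = 0 ≥ 0, confirming Bessel's inequality. (The deficit equals ||v − Σ <v,e_j> e_j||^2, the squared distance from v to span{e_j}.)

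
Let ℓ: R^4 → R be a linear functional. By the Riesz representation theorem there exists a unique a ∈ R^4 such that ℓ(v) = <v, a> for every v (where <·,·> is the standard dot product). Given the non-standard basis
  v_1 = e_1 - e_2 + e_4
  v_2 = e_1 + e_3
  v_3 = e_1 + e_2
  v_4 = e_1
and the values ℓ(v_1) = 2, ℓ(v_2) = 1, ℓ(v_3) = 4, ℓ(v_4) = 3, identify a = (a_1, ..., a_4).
a = (3, 1, -2, 0)

Write a = (a_1, ..., a_4) in the standard basis. For each basis vector v_i, ℓ(v_i) = <v_i, a> is a linear equation in the a_j's. Collect the n equations into a matrix system V a = ℓ, where row i of V is v_i (expressed in the standard basis). Since V is invertible (lower-triangular with 1s on the diagonal, up to permutation), solve by back-substitution:
  V =
[[1, -1, 0, 1],
 [1, 0, 1, 0],
 [1, 1, 0, 0],
 [1, 0, 0, 0]]
  V a = (2, 1, 4, 3)
Solving gives a = (3, 1, -2, 0).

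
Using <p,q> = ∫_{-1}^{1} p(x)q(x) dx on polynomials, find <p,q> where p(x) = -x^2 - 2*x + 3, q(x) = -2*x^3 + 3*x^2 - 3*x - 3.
<p,q> = -28/5

Expand the product: p(x)·q(x) = 2*x^5 + x^4 - 9*x^3 + 18*x^2 - 3*x - 9.
∫_{-1}^{1} of each monomial x^k gives [2/(k+1) if k even, 0 if k odd]. Integrating term-by-term (or equivalently evaluating the antiderivative F(x) = x^6/3 + x^5/5 - 9*x^4/4 + 6*x^3 - 3*x^2/2 - 9*x at the endpoints):
  F(1) − F(−1) = -373/60 − (-37/60) = -28/5.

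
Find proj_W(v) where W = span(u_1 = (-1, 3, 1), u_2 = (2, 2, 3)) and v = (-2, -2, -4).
proj_W(v) = (-166/69, -158/69, -244/69)

Set up U = [u_1 | ... | u_2] ∈ R^(3×2). The projector onto W = col(U) is P = U (U^T U)^(-1) U^T.
Compute U^T U =
  [11, 7]
  [7, 17],
and U^T v = (-8, -20).
Solve U^T U · c = U^T v for the coefficients: c = (2/69, -82/69). The projection is proj_W(v) = U c.
Check: (v - proj_W(v)) · u_1 = 0  (should be 0).
Check: (v - proj_W(v)) · u_2 = 0  (should be 0).
Result: proj_W(v) = (-166/69, -158/69, -244/69).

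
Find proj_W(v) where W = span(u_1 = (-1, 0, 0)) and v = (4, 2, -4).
proj_W(v) = (4, 0, 0)

Set up U = [u_1 | ... | u_1] ∈ R^(3×1). The projector onto W = col(U) is P = U (U^T U)^(-1) U^T.
Compute U^T U =
  [1],
and U^T v = (-4).
Solve U^T U · c = U^T v for the coefficients: c = (-4). The projection is proj_W(v) = U c.
Check: (v - proj_W(v)) · u_1 = 0  (should be 0).
Result: proj_W(v) = (4, 0, 0).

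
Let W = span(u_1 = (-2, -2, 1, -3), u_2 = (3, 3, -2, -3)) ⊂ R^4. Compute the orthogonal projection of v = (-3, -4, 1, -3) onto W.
proj_W(v) = (-1744/533, -1744/533, 938/533, -1626/533)

Set up U = [u_1 | ... | u_2] ∈ R^(4×2). The projector onto W = col(U) is P = U (U^T U)^(-1) U^T.
Compute U^T U =
  [18, -5]
  [-5, 31],
and U^T v = (24, -14).
Solve U^T U · c = U^T v for the coefficients: c = (674/533, -132/533). The projection is proj_W(v) = U c.
Check: (v - proj_W(v)) · u_1 = 0  (should be 0).
Check: (v - proj_W(v)) · u_2 = 0  (should be 0).
Result: proj_W(v) = (-1744/533, -1744/533, 938/533, -1626/533).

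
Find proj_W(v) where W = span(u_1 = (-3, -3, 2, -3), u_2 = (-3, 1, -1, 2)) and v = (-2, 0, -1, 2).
proj_W(v) = (-987/461, 361/461, -353/461, 698/461)

Set up U = [u_1 | ... | u_2] ∈ R^(4×2). The projector onto W = col(U) is P = U (U^T U)^(-1) U^T.
Compute U^T U =
  [31, -2]
  [-2, 15],
and U^T v = (-2, 11).
Solve U^T U · c = U^T v for the coefficients: c = (-8/461, 337/461). The projection is proj_W(v) = U c.
Check: (v - proj_W(v)) · u_1 = 0  (should be 0).
Check: (v - proj_W(v)) · u_2 = 0  (should be 0).
Result: proj_W(v) = (-987/461, 361/461, -353/461, 698/461).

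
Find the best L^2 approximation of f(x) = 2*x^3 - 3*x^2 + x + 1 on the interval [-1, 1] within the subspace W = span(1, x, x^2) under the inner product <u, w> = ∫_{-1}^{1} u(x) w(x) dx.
g(x) = -3*x^2 + 11*x/5 + 1

The best approximation g ∈ W is the orthogonal projection of f onto W. Writing g = a_0 + a_1 x + a_2 x^2, the coefficients solve the normal equations G · a = b where
  G_{ij} = <φ_i, φ_j> and b_i = <f, φ_i>, with φ_0 = 1, φ_1 = x, φ_2 = x^2.
G =
  [2, 0, 2/3]
  [0, 2/3, 0]
  [2/3, 0, 2/5],
b = (0, 22/15, -8/15).
Solving gives a_0 = 1, a_1 = 11/5, a_2 = -3, so
  g(x) = -3*x^2 + 11*x/5 + 1.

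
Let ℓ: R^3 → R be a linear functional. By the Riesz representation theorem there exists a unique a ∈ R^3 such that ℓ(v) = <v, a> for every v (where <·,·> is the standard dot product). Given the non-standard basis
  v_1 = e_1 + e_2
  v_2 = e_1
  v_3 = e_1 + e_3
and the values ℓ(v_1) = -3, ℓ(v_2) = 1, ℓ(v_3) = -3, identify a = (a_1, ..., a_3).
a = (1, -4, -4)

Write a = (a_1, ..., a_3) in the standard basis. For each basis vector v_i, ℓ(v_i) = <v_i, a> is a linear equation in the a_j's. Collect the n equations into a matrix system V a = ℓ, where row i of V is v_i (expressed in the standard basis). Since V is invertible (lower-triangular with 1s on the diagonal, up to permutation), solve by back-substitution:
  V =
[[1, 1, 0],
 [1, 0, 0],
 [1, 0, 1]]
  V a = (-3, 1, -3)
Solving gives a = (1, -4, -4).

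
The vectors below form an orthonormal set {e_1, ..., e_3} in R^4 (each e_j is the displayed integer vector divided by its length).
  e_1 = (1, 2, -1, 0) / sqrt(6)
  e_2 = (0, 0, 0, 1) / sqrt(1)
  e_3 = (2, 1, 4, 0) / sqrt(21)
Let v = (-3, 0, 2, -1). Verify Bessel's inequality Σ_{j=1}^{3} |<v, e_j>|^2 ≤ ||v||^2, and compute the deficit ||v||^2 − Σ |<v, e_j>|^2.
Σ |<v, e_j>|^2 = 75/14; ||v||^2 = 14; deficit = 121/14

Write each e_j = u_j / sqrt(<u_j, u_j>) where u_j is the displayed integer vector. Then <v, e_j> = <v, u_j> / sqrt(<u_j, u_j>), so |<v, e_j>|^2 = <v, u_j>^2 / <u_j, u_j>.
Coefficients: <v, e_1> = -5/sqrt(6), <v, e_2> = -1/sqrt(1), <v, e_3> = 2/sqrt(21).
Square and sum: Σ |<v, e_j>|^2 = 75/14.
Compute ||v||^2 = v·v = 14.
Deficit = 14 − 75/14 = 121/14 ≥ 0, confirming Bessel's inequality. (The deficit equals ||v − Σ <v,e_j> e_j||^2, the squared distance from v to span{e_j}.)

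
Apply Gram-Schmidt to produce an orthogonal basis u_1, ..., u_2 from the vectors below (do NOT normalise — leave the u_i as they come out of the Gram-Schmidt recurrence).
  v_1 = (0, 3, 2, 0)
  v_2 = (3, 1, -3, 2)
Orthogonal basis:
  u_1 = (0, 3, 2, 0)
  u_2 = (3, 22/13, -33/13, 2)

Apply the Gram-Schmidt recurrence
  u_1 = v_1
  u_i = v_i − Σ_{j<i} ((v_i · u_j) / (u_j · u_j)) · u_j.

Step by step this gives:
  u_1 = (0, 3, 2, 0)
  u_2 = (3, 22/13, -33/13, 2)

Orthogonality check:
  u_2 · u_1 = 0 (should be 0)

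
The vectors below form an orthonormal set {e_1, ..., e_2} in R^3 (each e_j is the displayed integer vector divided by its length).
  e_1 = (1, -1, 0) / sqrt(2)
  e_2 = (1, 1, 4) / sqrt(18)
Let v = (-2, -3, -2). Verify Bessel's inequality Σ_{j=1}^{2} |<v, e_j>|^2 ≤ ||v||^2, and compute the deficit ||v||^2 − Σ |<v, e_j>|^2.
Σ |<v, e_j>|^2 = 89/9; ||v||^2 = 17; deficit = 64/9

Write each e_j = u_j / sqrt(<u_j, u_j>) where u_j is the displayed integer vector. Then <v, e_j> = <v, u_j> / sqrt(<u_j, u_j>), so |<v, e_j>|^2 = <v, u_j>^2 / <u_j, u_j>.
Coefficients: <v, e_1> = 1/sqrt(2), <v, e_2> = -13/sqrt(18).
Square and sum: Σ |<v, e_j>|^2 = 89/9.
Compute ||v||^2 = v·v = 17.
Deficit = 17 − 89/9 = 64/9 ≥ 0, confirming Bessel's inequality. (The deficit equals ||v − Σ <v,e_j> e_j||^2, the squared distance from v to span{e_j}.)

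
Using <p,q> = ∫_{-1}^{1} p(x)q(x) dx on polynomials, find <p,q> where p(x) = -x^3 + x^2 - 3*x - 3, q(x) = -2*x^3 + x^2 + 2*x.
<p,q> = -24/7

Expand the product: p(x)·q(x) = 2*x^6 - 3*x^5 + 5*x^4 + 5*x^3 - 9*x^2 - 6*x.
∫_{-1}^{1} of each monomial x^k gives [2/(k+1) if k even, 0 if k odd]. Integrating term-by-term (or equivalently evaluating the antiderivative F(x) = 2*x^7/7 - x^6/2 + x^5 + 5*x^4/4 - 3*x^3 - 3*x^2 at the endpoints):
  F(1) − F(−1) = -111/28 − (-15/28) = -24/7.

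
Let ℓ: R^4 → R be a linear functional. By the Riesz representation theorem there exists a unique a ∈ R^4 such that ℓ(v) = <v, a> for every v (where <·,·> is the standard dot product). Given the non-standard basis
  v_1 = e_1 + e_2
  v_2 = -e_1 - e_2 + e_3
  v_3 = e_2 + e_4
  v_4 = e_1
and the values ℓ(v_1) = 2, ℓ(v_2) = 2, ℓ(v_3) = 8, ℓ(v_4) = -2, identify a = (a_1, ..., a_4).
a = (-2, 4, 4, 4)

Write a = (a_1, ..., a_4) in the standard basis. For each basis vector v_i, ℓ(v_i) = <v_i, a> is a linear equation in the a_j's. Collect the n equations into a matrix system V a = ℓ, where row i of V is v_i (expressed in the standard basis). Since V is invertible (lower-triangular with 1s on the diagonal, up to permutation), solve by back-substitution:
  V =
[[1, 1, 0, 0],
 [-1, -1, 1, 0],
 [0, 1, 0, 1],
 [1, 0, 0, 0]]
  V a = (2, 2, 8, -2)
Solving gives a = (-2, 4, 4, 4).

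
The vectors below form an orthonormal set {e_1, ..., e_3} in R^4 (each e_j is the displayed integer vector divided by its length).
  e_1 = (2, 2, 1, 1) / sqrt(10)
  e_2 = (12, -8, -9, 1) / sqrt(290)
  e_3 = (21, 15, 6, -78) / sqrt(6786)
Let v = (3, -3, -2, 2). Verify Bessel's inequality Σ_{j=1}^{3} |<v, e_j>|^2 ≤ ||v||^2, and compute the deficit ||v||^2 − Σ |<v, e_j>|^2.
Σ |<v, e_j>|^2 = 330/13; ||v||^2 = 26; deficit = 8/13

Write each e_j = u_j / sqrt(<u_j, u_j>) where u_j is the displayed integer vector. Then <v, e_j> = <v, u_j> / sqrt(<u_j, u_j>), so |<v, e_j>|^2 = <v, u_j>^2 / <u_j, u_j>.
Coefficients: <v, e_1> = 0/sqrt(10), <v, e_2> = 80/sqrt(290), <v, e_3> = -150/sqrt(6786).
Square and sum: Σ |<v, e_j>|^2 = 330/13.
Compute ||v||^2 = v·v = 26.
Deficit = 26 − 330/13 = 8/13 ≥ 0, confirming Bessel's inequality. (The deficit equals ||v − Σ <v,e_j> e_j||^2, the squared distance from v to span{e_j}.)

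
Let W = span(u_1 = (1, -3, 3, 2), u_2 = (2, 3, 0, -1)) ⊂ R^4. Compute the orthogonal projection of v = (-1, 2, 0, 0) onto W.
proj_W(v) = (-4/241, 273/241, -186/241, -153/241)

Set up U = [u_1 | ... | u_2] ∈ R^(4×2). The projector onto W = col(U) is P = U (U^T U)^(-1) U^T.
Compute U^T U =
  [23, -9]
  [-9, 14],
and U^T v = (-7, 4).
Solve U^T U · c = U^T v for the coefficients: c = (-62/241, 29/241). The projection is proj_W(v) = U c.
Check: (v - proj_W(v)) · u_1 = 0  (should be 0).
Check: (v - proj_W(v)) · u_2 = 0  (should be 0).
Result: proj_W(v) = (-4/241, 273/241, -186/241, -153/241).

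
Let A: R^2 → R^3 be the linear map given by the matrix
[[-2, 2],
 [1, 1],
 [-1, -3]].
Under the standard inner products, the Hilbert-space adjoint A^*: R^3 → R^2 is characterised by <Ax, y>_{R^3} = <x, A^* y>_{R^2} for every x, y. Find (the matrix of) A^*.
A^* = A^T =
[[-2, 1, -1],
 [2, 1, -3]]

For real matrices with standard dot products, the defining identity <Ax, y> = <x, A^* y> gives (Ax)^T y = x^T (A^*) y, i.e. x^T A^T y = x^T (A^*) y. Since this holds for all x, y, we must have A^* = A^T. Therefore
A^* =
[[-2, 1, -1],
 [2, 1, -3]].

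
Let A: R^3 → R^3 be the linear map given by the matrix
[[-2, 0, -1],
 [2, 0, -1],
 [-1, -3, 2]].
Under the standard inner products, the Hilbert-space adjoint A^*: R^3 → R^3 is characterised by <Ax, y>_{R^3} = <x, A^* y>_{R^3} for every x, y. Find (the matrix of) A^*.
A^* = A^T =
[[-2, 2, -1],
 [0, 0, -3],
 [-1, -1, 2]]

For real matrices with standard dot products, the defining identity <Ax, y> = <x, A^* y> gives (Ax)^T y = x^T (A^*) y, i.e. x^T A^T y = x^T (A^*) y. Since this holds for all x, y, we must have A^* = A^T. Therefore
A^* =
[[-2, 2, -1],
 [0, 0, -3],
 [-1, -1, 2]].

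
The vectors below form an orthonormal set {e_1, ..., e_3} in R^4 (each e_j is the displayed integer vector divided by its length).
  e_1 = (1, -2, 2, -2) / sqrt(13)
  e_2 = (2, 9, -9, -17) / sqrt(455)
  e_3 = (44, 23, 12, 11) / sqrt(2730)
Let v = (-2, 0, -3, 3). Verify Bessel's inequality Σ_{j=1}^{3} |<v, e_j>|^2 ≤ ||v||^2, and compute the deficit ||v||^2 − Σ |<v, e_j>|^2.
Σ |<v, e_j>|^2 = 119/6; ||v||^2 = 22; deficit = 13/6

Write each e_j = u_j / sqrt(<u_j, u_j>) where u_j is the displayed integer vector. Then <v, e_j> = <v, u_j> / sqrt(<u_j, u_j>), so |<v, e_j>|^2 = <v, u_j>^2 / <u_j, u_j>.
Coefficients: <v, e_1> = -14/sqrt(13), <v, e_2> = -28/sqrt(455), <v, e_3> = -91/sqrt(2730).
Square and sum: Σ |<v, e_j>|^2 = 119/6.
Compute ||v||^2 = v·v = 22.
Deficit = 22 − 119/6 = 13/6 ≥ 0, confirming Bessel's inequality. (The deficit equals ||v − Σ <v,e_j> e_j||^2, the squared distance from v to span{e_j}.)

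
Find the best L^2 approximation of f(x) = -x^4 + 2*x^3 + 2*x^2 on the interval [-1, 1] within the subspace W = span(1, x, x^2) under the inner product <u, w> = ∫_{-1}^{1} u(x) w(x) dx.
g(x) = 8*x^2/7 + 6*x/5 + 3/35

The best approximation g ∈ W is the orthogonal projection of f onto W. Writing g = a_0 + a_1 x + a_2 x^2, the coefficients solve the normal equations G · a = b where
  G_{ij} = <φ_i, φ_j> and b_i = <f, φ_i>, with φ_0 = 1, φ_1 = x, φ_2 = x^2.
G =
  [2, 0, 2/3]
  [0, 2/3, 0]
  [2/3, 0, 2/5],
b = (14/15, 4/5, 18/35).
Solving gives a_0 = 3/35, a_1 = 6/5, a_2 = 8/7, so
  g(x) = 8*x^2/7 + 6*x/5 + 3/35.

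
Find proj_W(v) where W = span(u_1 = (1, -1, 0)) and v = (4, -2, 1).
proj_W(v) = (3, -3, 0)

Set up U = [u_1 | ... | u_1] ∈ R^(3×1). The projector onto W = col(U) is P = U (U^T U)^(-1) U^T.
Compute U^T U =
  [2],
and U^T v = (6).
Solve U^T U · c = U^T v for the coefficients: c = (3). The projection is proj_W(v) = U c.
Check: (v - proj_W(v)) · u_1 = 0  (should be 0).
Result: proj_W(v) = (3, -3, 0).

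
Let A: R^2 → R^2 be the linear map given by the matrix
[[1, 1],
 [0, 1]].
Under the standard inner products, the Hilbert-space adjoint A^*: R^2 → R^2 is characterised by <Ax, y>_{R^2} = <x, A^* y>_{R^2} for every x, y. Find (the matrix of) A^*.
A^* = A^T =
[[1, 0],
 [1, 1]]

For real matrices with standard dot products, the defining identity <Ax, y> = <x, A^* y> gives (Ax)^T y = x^T (A^*) y, i.e. x^T A^T y = x^T (A^*) y. Since this holds for all x, y, we must have A^* = A^T. Therefore
A^* =
[[1, 0],
 [1, 1]].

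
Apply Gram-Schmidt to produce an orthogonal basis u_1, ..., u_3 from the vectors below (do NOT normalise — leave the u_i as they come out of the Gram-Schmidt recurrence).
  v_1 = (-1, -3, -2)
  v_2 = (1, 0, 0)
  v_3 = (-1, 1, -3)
Orthogonal basis:
  u_1 = (-1, -3, -2)
  u_2 = (13/14, -3/14, -1/7)
  u_3 = (0, 22/13, -33/13)

Apply the Gram-Schmidt recurrence
  u_1 = v_1
  u_i = v_i − Σ_{j<i} ((v_i · u_j) / (u_j · u_j)) · u_j.

Step by step this gives:
  u_1 = (-1, -3, -2)
  u_2 = (13/14, -3/14, -1/7)
  u_3 = (0, 22/13, -33/13)

Orthogonality check:
  u_2 · u_1 = 0 (should be 0)
  u_3 · u_1 = 0 (should be 0)
  u_3 · u_2 = 0 (should be 0)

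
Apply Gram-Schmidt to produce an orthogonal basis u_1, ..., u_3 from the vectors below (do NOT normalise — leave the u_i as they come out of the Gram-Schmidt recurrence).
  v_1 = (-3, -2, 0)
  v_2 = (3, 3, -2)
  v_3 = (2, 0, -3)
Orthogonal basis:
  u_1 = (-3, -2, 0)
  u_2 = (-6/13, 9/13, -2)
  u_3 = (68/61, -102/61, -51/61)

Apply the Gram-Schmidt recurrence
  u_1 = v_1
  u_i = v_i − Σ_{j<i} ((v_i · u_j) / (u_j · u_j)) · u_j.

Step by step this gives:
  u_1 = (-3, -2, 0)
  u_2 = (-6/13, 9/13, -2)
  u_3 = (68/61, -102/61, -51/61)

Orthogonality check:
  u_2 · u_1 = 0 (should be 0)
  u_3 · u_1 = 0 (should be 0)
  u_3 · u_2 = 0 (should be 0)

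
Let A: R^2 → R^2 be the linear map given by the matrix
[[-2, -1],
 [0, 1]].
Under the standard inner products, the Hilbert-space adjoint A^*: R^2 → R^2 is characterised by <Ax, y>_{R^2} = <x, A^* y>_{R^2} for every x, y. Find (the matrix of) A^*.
A^* = A^T =
[[-2, 0],
 [-1, 1]]

For real matrices with standard dot products, the defining identity <Ax, y> = <x, A^* y> gives (Ax)^T y = x^T (A^*) y, i.e. x^T A^T y = x^T (A^*) y. Since this holds for all x, y, we must have A^* = A^T. Therefore
A^* =
[[-2, 0],
 [-1, 1]].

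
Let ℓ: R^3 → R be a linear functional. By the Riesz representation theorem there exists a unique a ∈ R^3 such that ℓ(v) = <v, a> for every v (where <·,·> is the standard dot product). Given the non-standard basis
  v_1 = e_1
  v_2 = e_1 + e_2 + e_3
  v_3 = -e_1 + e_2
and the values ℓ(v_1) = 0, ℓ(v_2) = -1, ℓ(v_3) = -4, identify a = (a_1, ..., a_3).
a = (0, -4, 3)

Write a = (a_1, ..., a_3) in the standard basis. For each basis vector v_i, ℓ(v_i) = <v_i, a> is a linear equation in the a_j's. Collect the n equations into a matrix system V a = ℓ, where row i of V is v_i (expressed in the standard basis). Since V is invertible (lower-triangular with 1s on the diagonal, up to permutation), solve by back-substitution:
  V =
[[1, 0, 0],
 [1, 1, 1],
 [-1, 1, 0]]
  V a = (0, -1, -4)
Solving gives a = (0, -4, 3).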